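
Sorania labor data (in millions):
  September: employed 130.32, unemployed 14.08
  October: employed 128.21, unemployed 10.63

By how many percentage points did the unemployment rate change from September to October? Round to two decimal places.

The unemployment rate changed by −2.09 percentage points.

September: labor force = 130.32 + 14.08 = 144.40; u = 14.08/144.40 = 9.75%.
October: labor force = 128.21 + 10.63 = 138.84; u = 10.63/138.84 = 7.66%.
Change = 7.66% − 9.75% = −2.09 pp.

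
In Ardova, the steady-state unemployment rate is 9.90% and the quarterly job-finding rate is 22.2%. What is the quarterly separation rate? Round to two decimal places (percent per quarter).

From u* = s/(s+f): s = u·f/(1−u).
s = 0.0990 × 22.2 / (1 − 0.0990) = 2.1978 / 0.9010 ≈ 2.44% per quarter.

Separation rate ≈ 2.44% per quarter.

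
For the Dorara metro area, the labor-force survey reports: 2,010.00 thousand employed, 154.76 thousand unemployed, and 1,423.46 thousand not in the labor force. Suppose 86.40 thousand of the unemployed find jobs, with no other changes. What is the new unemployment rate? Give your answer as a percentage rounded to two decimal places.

Initially, labor force = 2,010.00 + 154.76 = 2,164.76 thousand, so u = 154.76/2,164.76 = 7.15%.
After the change, unemployed falls and employed rises by 86.40; labor force unchanged → E = 2,096.40, U = 68.36, labor force = 2,164.76 thousand.
New unemployment rate = 68.36 / 2,164.76 = 3.16%.

New unemployment rate ≈ 3.16%.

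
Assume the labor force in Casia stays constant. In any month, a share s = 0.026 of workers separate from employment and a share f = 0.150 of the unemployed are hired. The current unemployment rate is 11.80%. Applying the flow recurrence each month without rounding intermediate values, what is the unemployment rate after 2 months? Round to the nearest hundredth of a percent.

Unemployment rate after two months ≈ 12.75%.

With a fixed labor force, u_{t+1} = u_t + s·(1−u_t) − f·u_t = u_t·(1−s−f) + s.
Here 1−s−f = 0.824 and s = 0.026.
u_1 = 0.118000 × 0.824 + 0.026 = 0.123232.
u_2 = 0.123232 × 0.824 + 0.026 = 0.127543.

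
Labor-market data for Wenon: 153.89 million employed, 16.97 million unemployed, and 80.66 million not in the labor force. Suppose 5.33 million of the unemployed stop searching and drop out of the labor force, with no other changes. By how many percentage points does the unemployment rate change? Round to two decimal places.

Initially, labor force = 153.89 + 16.97 = 170.86 million, so u = 16.97/170.86 = 9.93%.
After the change, unemployed and labor force both fall by 5.33 → E = 153.89, U = 11.64, labor force = 165.53 million.
New unemployment rate = 11.64 / 165.53 = 7.03%.
Change = 7.03% − 9.93% = −2.90 percentage points.

The unemployment rate changes by −2.90 percentage points.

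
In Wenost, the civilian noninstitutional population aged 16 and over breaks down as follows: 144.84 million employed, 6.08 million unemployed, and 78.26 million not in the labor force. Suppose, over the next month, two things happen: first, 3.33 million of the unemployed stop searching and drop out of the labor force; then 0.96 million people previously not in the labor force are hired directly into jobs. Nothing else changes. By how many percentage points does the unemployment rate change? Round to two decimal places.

Initially, labor force = 144.84 + 6.08 = 150.92 million, so u = 6.08/150.92 = 4.03%.
After the first change, unemployed and labor force both fall by 3.33 → E = 144.84, U = 2.75, labor force = 147.59 million.
After the second change, employed and labor force both rise by 0.96; unemployed unchanged → E = 145.80, U = 2.75, labor force = 148.55 million.
New unemployment rate = 2.75 / 148.55 = 1.85%.
Change = 1.85% − 4.03% = −2.18 percentage points.

The unemployment rate changes by −2.18 percentage points.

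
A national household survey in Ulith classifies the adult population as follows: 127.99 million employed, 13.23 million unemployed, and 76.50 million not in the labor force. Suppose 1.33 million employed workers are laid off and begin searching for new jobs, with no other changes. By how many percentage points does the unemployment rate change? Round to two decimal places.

Initially, labor force = 127.99 + 13.23 = 141.22 million, so u = 13.23/141.22 = 9.37%.
After the change, employed falls and unemployed rises by 1.33; labor force unchanged → E = 126.66, U = 14.56, labor force = 141.22 million.
New unemployment rate = 14.56 / 141.22 = 10.31%.
Change = 10.31% − 9.37% = +0.94 percentage points.

The unemployment rate changes by +0.94 percentage points.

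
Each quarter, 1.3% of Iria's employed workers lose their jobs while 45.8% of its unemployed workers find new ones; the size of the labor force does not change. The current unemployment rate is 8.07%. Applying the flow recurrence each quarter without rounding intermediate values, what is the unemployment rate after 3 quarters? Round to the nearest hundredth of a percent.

Unemployment rate after three quarters ≈ 3.55%.

With a fixed labor force, u_{t+1} = u_t + s·(1−u_t) − f·u_t = u_t·(1−s−f) + s.
Here 1−s−f = 0.529 and s = 0.013.
u_1 = 0.080700 × 0.529 + 0.013 = 0.055690.
u_2 = 0.055690 × 0.529 + 0.013 = 0.042460.
u_3 = 0.042460 × 0.529 + 0.013 = 0.035461.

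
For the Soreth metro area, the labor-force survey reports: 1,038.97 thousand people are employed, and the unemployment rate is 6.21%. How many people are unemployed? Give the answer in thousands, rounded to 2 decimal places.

About 68.79 thousand are unemployed.

Let U be the number unemployed. The labor force is E + U, and U/(E+U) = 0.0621.
So U = 0.0621 × 1,038.97 / (1 − 0.0621) = 64.5200 / 0.9379 ≈ 68.79 thousand.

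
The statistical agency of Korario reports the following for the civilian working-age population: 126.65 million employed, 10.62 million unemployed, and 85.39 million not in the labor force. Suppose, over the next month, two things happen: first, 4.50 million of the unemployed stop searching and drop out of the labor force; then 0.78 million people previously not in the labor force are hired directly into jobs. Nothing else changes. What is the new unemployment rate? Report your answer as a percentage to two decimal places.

New unemployment rate ≈ 4.58%.

Initially, labor force = 126.65 + 10.62 = 137.27 million, so u = 10.62/137.27 = 7.74%.
After the first change, unemployed and labor force both fall by 4.50 → E = 126.65, U = 6.12, labor force = 132.77 million.
After the second change, employed and labor force both rise by 0.78; unemployed unchanged → E = 127.43, U = 6.12, labor force = 133.55 million.
New unemployment rate = 6.12 / 133.55 = 4.58%.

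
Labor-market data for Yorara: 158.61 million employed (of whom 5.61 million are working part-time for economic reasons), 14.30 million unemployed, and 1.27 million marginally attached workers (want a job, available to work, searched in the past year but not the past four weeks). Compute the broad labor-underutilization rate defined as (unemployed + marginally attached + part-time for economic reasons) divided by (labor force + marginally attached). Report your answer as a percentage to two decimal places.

Labor force = 158.61 + 14.30 = 172.91 million.
Numerator = 14.30 + 1.27 + 5.61 = 21.18 million.
Denominator = 172.91 + 1.27 = 174.18 million.
Broad rate = 21.18 / 174.18 = 12.16%.

Broad underutilization rate ≈ 12.16%.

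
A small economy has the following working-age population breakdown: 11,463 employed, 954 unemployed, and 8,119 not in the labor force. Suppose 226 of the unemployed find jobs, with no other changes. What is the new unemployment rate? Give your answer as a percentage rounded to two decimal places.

Initially, labor force = 11,463 + 954 = 12,417, so u = 954/12,417 = 7.68%.
After the change, unemployed falls and employed rises by 226; labor force unchanged → E = 11,689, U = 728, labor force = 12,417.
New unemployment rate = 728 / 12,417 = 5.86%.

New unemployment rate ≈ 5.86%.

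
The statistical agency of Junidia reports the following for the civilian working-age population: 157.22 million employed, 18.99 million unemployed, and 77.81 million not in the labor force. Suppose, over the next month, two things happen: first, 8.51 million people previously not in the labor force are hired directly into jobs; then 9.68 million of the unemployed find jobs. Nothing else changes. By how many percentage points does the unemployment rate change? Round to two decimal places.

The unemployment rate changes by −5.74 percentage points.

Initially, labor force = 157.22 + 18.99 = 176.21 million, so u = 18.99/176.21 = 10.78%.
After the first change, employed and labor force both rise by 8.51; unemployed unchanged → E = 165.73, U = 18.99, labor force = 184.72 million.
After the second change, unemployed falls and employed rises by 9.68; labor force unchanged → E = 175.41, U = 9.31, labor force = 184.72 million.
New unemployment rate = 9.31 / 184.72 = 5.04%.
Change = 5.04% − 10.78% = −5.74 percentage points.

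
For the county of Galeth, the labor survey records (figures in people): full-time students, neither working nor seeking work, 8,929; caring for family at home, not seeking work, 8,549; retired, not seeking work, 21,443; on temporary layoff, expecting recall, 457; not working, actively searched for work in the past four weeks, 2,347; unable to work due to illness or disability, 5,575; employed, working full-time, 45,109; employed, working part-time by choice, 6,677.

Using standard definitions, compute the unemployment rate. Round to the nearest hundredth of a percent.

Unemployment rate ≈ 5.14%.

Employed = 45,109 + 6,677 = 51,786.
Unemployed = 457 + 2,347 = 2,804 (jobless and actively searching, or on temporary layoff).
Labor force = 51,786 + 2,804 = 54,590.
Unemployment rate = 2,804 / 54,590 = 5.14%.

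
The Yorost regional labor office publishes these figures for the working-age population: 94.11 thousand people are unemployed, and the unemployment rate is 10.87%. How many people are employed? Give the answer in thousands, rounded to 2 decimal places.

About 771.67 thousand are employed.

Labor force = U / u = 94.11 / 0.1087 ≈ 865.78 thousand.
Employed = labor force − unemployed = 865.78 − 94.11 = 771.67 thousand.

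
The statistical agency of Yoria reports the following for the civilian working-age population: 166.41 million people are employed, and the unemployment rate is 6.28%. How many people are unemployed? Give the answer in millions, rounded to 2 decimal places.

Let U be the number unemployed. The labor force is E + U, and U/(E+U) = 0.0628.
So U = 0.0628 × 166.41 / (1 − 0.0628) = 10.4505 / 0.9372 ≈ 11.15 million.

About 11.15 million are unemployed.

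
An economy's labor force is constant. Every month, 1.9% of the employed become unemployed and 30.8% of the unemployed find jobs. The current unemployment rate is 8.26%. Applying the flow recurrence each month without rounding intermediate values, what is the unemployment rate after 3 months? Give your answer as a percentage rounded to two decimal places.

Unemployment rate after three months ≈ 6.56%.

With a fixed labor force, u_{t+1} = u_t + s·(1−u_t) − f·u_t = u_t·(1−s−f) + s.
Here 1−s−f = 0.673 and s = 0.019.
u_1 = 0.082600 × 0.673 + 0.019 = 0.074590.
u_2 = 0.074590 × 0.673 + 0.019 = 0.069199.
u_3 = 0.069199 × 0.673 + 0.019 = 0.065571.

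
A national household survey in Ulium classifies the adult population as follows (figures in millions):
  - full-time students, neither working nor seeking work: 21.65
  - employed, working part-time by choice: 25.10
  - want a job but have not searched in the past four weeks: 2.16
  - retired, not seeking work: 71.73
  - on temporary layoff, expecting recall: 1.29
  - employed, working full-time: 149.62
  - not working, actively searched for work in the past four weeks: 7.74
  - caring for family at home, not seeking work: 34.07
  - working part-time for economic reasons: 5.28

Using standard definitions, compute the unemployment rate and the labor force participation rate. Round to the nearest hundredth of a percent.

Unemployment rate ≈ 4.78%; labor force participation rate ≈ 59.32%.

Employed = 25.10 + 149.62 + 5.28 = 180.00 million (anyone who worked, including part-time for economic reasons, counts as employed).
Unemployed = 1.29 + 7.74 = 9.03 million (jobless and actively searching, or on temporary layoff).
Labor force = 180.00 + 9.03 = 189.03 million.
Not in labor force = 21.65 + 2.16 + 71.73 + 34.07 = 129.61 million (those not working and not actively searching are outside the labor force — including those who want a job but have given up searching).
Civilian working-age population = 189.03 + 129.61 = 318.64 million.
Unemployment rate = 9.03 / 189.03 = 4.78%.
Labor force participation rate = 189.03 / 318.64 = 59.32%.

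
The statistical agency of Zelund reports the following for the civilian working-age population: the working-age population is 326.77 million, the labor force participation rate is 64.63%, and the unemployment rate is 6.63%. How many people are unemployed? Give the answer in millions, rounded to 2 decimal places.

About 14.00 million are unemployed.

Labor force = 0.6463 × 326.77 = 211.19 million.
Unemployed = 0.0663 × 211.19 ≈ 14.00 million.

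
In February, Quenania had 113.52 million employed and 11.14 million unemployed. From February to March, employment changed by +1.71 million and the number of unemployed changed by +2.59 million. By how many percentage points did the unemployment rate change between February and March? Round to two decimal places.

The unemployment rate changed by +1.71 percentage points.

February: labor force = 113.52 + 11.14 = 124.66; u = 11.14/124.66 = 8.94%.
March: labor force = 115.23 + 13.73 = 128.96; u = 13.73/128.96 = 10.65%.
Change = 10.65% − 8.94% = +1.71 pp.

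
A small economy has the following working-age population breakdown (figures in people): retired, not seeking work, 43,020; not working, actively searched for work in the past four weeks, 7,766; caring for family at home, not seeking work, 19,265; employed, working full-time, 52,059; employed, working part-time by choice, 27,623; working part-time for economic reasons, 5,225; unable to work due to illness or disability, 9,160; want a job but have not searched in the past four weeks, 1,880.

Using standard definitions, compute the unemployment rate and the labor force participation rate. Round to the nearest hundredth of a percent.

Employed = 52,059 + 27,623 + 5,225 = 84,907 (anyone who worked, including part-time for economic reasons, counts as employed).
Unemployed = 7,766.
Labor force = 84,907 + 7,766 = 92,673.
Not in labor force = 43,020 + 19,265 + 9,160 + 1,880 = 73,325 (those not working and not actively searching are outside the labor force — including those who want a job but have given up searching).
Civilian working-age population = 92,673 + 73,325 = 165,998.
Unemployment rate = 7,766 / 92,673 = 8.38%.
Labor force participation rate = 92,673 / 165,998 = 55.83%.

Unemployment rate ≈ 8.38%; labor force participation rate ≈ 55.83%.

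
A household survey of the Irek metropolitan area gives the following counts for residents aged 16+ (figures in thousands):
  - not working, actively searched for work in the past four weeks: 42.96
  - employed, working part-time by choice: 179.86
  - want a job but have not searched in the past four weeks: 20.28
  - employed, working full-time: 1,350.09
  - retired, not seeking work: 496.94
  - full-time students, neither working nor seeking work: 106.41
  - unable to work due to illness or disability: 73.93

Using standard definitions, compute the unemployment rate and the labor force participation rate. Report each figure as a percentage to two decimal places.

Unemployment rate ≈ 2.73%; labor force participation rate ≈ 69.28%.

Employed = 179.86 + 1,350.09 = 1,529.95 thousand.
Unemployed = 42.96 thousand.
Labor force = 1,529.95 + 42.96 = 1,572.91 thousand.
Not in labor force = 20.28 + 496.94 + 106.41 + 73.93 = 697.56 thousand (those not working and not actively searching are outside the labor force — including those who want a job but have given up searching).
Civilian working-age population = 1,572.91 + 697.56 = 2,270.47 thousand.
Unemployment rate = 42.96 / 1,572.91 = 2.73%.
Labor force participation rate = 1,572.91 / 2,270.47 = 69.28%.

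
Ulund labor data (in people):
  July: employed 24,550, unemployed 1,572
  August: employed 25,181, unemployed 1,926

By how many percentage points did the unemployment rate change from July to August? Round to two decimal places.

The unemployment rate changed by +1.09 percentage points.

July: labor force = 24,550 + 1,572 = 26,122; u = 1,572/26,122 = 6.02%.
August: labor force = 25,181 + 1,926 = 27,107; u = 1,926/27,107 = 7.11%.
Change = 7.11% − 6.02% = +1.09 pp.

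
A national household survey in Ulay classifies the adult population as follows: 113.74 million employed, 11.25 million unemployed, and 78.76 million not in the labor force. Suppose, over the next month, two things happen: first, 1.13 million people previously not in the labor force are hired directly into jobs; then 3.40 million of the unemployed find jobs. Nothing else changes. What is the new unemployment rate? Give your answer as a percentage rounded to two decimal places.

Initially, labor force = 113.74 + 11.25 = 124.99 million, so u = 11.25/124.99 = 9.00%.
After the first change, employed and labor force both rise by 1.13; unemployed unchanged → E = 114.87, U = 11.25, labor force = 126.12 million.
After the second change, unemployed falls and employed rises by 3.40; labor force unchanged → E = 118.27, U = 7.85, labor force = 126.12 million.
New unemployment rate = 7.85 / 126.12 = 6.22%.

New unemployment rate ≈ 6.22%.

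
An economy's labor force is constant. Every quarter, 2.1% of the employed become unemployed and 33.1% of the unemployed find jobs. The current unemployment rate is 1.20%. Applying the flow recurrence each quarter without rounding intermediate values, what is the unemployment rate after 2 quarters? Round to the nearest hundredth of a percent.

With a fixed labor force, u_{t+1} = u_t + s·(1−u_t) − f·u_t = u_t·(1−s−f) + s.
Here 1−s−f = 0.648 and s = 0.021.
u_1 = 0.012000 × 0.648 + 0.021 = 0.028776.
u_2 = 0.028776 × 0.648 + 0.021 = 0.039647.

Unemployment rate after two quarters ≈ 3.96%.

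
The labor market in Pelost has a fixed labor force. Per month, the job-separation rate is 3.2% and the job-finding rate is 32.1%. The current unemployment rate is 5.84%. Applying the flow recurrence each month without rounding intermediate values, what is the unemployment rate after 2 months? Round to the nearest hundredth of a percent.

Unemployment rate after two months ≈ 7.72%.

With a fixed labor force, u_{t+1} = u_t + s·(1−u_t) − f·u_t = u_t·(1−s−f) + s.
Here 1−s−f = 0.647 and s = 0.032.
u_1 = 0.058400 × 0.647 + 0.032 = 0.069785.
u_2 = 0.069785 × 0.647 + 0.032 = 0.077151.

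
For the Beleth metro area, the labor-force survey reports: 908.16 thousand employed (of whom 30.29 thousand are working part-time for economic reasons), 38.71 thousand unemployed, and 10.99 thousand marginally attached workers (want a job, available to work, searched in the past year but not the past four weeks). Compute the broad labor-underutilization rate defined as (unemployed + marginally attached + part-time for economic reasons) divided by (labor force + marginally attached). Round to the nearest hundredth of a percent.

Broad underutilization rate ≈ 8.35%.

Labor force = 908.16 + 38.71 = 946.87 thousand.
Numerator = 38.71 + 10.99 + 30.29 = 79.99 thousand.
Denominator = 946.87 + 10.99 = 957.86 thousand.
Broad rate = 79.99 / 957.86 = 8.35%.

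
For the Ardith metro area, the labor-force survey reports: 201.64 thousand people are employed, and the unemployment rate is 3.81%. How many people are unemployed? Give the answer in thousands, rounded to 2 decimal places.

Let U be the number unemployed. The labor force is E + U, and U/(E+U) = 0.0381.
So U = 0.0381 × 201.64 / (1 − 0.0381) = 7.6825 / 0.9619 ≈ 7.99 thousand.

About 7.99 thousand are unemployed.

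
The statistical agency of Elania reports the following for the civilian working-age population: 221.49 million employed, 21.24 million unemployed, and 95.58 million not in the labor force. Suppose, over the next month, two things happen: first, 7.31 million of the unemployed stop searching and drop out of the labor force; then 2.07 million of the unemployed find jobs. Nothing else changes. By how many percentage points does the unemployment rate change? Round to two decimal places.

The unemployment rate changes by −3.71 percentage points.

Initially, labor force = 221.49 + 21.24 = 242.73 million, so u = 21.24/242.73 = 8.75%.
After the first change, unemployed and labor force both fall by 7.31 → E = 221.49, U = 13.93, labor force = 235.42 million.
After the second change, unemployed falls and employed rises by 2.07; labor force unchanged → E = 223.56, U = 11.86, labor force = 235.42 million.
New unemployment rate = 11.86 / 235.42 = 5.04%.
Change = 5.04% − 8.75% = −3.71 percentage points.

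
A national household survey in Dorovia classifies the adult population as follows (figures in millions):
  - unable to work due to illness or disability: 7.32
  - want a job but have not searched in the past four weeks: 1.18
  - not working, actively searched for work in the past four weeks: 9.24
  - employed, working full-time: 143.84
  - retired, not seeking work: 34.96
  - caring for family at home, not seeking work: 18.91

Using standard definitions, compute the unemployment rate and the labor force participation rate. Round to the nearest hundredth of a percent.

Unemployment rate ≈ 6.04%; labor force participation rate ≈ 71.05%.

Employed = 143.84 million.
Unemployed = 9.24 million.
Labor force = 143.84 + 9.24 = 153.08 million.
Not in labor force = 7.32 + 1.18 + 34.96 + 18.91 = 62.37 million (those not working and not actively searching are outside the labor force — including those who want a job but have given up searching).
Civilian working-age population = 153.08 + 62.37 = 215.45 million.
Unemployment rate = 9.24 / 153.08 = 6.04%.
Labor force participation rate = 153.08 / 215.45 = 71.05%.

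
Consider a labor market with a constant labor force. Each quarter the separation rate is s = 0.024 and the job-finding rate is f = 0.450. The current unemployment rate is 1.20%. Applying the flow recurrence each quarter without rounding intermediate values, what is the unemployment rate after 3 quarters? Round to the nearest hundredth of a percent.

With a fixed labor force, u_{t+1} = u_t + s·(1−u_t) − f·u_t = u_t·(1−s−f) + s.
Here 1−s−f = 0.526 and s = 0.024.
u_1 = 0.012000 × 0.526 + 0.024 = 0.030312.
u_2 = 0.030312 × 0.526 + 0.024 = 0.039944.
u_3 = 0.039944 × 0.526 + 0.024 = 0.045011.

Unemployment rate after three quarters ≈ 4.50%.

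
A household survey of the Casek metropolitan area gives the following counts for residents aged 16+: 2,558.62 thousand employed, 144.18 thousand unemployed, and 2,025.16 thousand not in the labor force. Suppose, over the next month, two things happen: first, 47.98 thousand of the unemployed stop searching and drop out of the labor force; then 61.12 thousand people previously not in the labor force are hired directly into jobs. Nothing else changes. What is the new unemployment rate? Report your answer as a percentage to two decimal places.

Initially, labor force = 2,558.62 + 144.18 = 2,702.80 thousand, so u = 144.18/2,702.80 = 5.33%.
After the first change, unemployed and labor force both fall by 47.98 → E = 2,558.62, U = 96.20, labor force = 2,654.82 thousand.
After the second change, employed and labor force both rise by 61.12; unemployed unchanged → E = 2,619.74, U = 96.20, labor force = 2,715.94 thousand.
New unemployment rate = 96.20 / 2,715.94 = 3.54%.

New unemployment rate ≈ 3.54%.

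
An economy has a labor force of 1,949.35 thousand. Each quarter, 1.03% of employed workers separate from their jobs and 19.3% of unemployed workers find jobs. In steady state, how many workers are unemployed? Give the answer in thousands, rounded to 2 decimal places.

About 98.76 thousand are unemployed in steady state.

Steady-state unemployment rate u* = s/(s+f) = 1.03/(1.03+19.3) = 0.050664.
Unemployed = u* × labor force = 0.050664 × 1,949.35 ≈ 98.76 thousand.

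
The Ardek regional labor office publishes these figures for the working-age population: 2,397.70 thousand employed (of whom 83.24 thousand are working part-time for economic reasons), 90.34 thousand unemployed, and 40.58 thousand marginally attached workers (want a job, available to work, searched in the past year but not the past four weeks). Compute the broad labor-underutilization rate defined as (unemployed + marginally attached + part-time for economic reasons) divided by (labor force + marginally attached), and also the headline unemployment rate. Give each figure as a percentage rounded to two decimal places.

Labor force = 2,397.70 + 90.34 = 2,488.04 thousand.
Numerator = 90.34 + 40.58 + 83.24 = 214.16 thousand.
Denominator = 2,488.04 + 40.58 = 2,528.62 thousand.
Broad rate = 214.16 / 2,528.62 = 8.47%.
Headline unemployment rate = 90.34 / 2,488.04 = 3.63%.

Broad underutilization rate ≈ 8.47%; headline unemployment rate ≈ 3.63%.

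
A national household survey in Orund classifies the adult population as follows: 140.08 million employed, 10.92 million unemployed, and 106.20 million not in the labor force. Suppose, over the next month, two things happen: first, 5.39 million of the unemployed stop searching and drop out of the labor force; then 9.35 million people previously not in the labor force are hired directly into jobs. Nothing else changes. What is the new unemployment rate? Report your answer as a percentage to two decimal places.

Initially, labor force = 140.08 + 10.92 = 151.00 million, so u = 10.92/151.00 = 7.23%.
After the first change, unemployed and labor force both fall by 5.39 → E = 140.08, U = 5.53, labor force = 145.61 million.
After the second change, employed and labor force both rise by 9.35; unemployed unchanged → E = 149.43, U = 5.53, labor force = 154.96 million.
New unemployment rate = 5.53 / 154.96 = 3.57%.

New unemployment rate ≈ 3.57%.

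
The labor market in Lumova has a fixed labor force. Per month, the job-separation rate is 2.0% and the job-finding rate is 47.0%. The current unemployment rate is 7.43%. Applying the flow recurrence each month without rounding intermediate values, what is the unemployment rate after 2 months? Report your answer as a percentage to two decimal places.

Unemployment rate after two months ≈ 4.95%.

With a fixed labor force, u_{t+1} = u_t + s·(1−u_t) − f·u_t = u_t·(1−s−f) + s.
Here 1−s−f = 0.510 and s = 0.020.
u_1 = 0.074300 × 0.510 + 0.020 = 0.057893.
u_2 = 0.057893 × 0.510 + 0.020 = 0.049525.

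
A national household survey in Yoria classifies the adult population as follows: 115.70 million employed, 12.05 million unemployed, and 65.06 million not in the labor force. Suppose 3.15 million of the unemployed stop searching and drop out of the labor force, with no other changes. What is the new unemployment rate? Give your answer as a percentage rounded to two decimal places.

Initially, labor force = 115.70 + 12.05 = 127.75 million, so u = 12.05/127.75 = 9.43%.
After the change, unemployed and labor force both fall by 3.15 → E = 115.70, U = 8.90, labor force = 124.60 million.
New unemployment rate = 8.90 / 124.60 = 7.14%.

New unemployment rate ≈ 7.14%.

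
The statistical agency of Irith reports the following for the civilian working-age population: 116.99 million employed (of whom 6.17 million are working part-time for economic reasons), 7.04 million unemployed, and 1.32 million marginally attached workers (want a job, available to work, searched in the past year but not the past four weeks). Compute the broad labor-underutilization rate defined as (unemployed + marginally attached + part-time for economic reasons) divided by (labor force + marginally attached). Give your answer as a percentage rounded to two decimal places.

Broad underutilization rate ≈ 11.59%.

Labor force = 116.99 + 7.04 = 124.03 million.
Numerator = 7.04 + 1.32 + 6.17 = 14.53 million.
Denominator = 124.03 + 1.32 = 125.35 million.
Broad rate = 14.53 / 125.35 = 11.59%.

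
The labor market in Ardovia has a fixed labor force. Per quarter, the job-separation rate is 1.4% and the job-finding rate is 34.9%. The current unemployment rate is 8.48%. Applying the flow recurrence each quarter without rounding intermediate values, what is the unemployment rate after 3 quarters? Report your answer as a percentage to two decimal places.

Unemployment rate after three quarters ≈ 5.05%.

With a fixed labor force, u_{t+1} = u_t + s·(1−u_t) − f·u_t = u_t·(1−s−f) + s.
Here 1−s−f = 0.637 and s = 0.014.
u_1 = 0.084800 × 0.637 + 0.014 = 0.068018.
u_2 = 0.068018 × 0.637 + 0.014 = 0.057327.
u_3 = 0.057327 × 0.637 + 0.014 = 0.050517.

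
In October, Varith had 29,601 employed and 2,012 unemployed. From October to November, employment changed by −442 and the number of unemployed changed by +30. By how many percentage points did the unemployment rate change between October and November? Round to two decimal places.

October: labor force = 29,601 + 2,012 = 31,613; u = 2,012/31,613 = 6.36%.
November: labor force = 29,159 + 2,042 = 31,201; u = 2,042/31,201 = 6.54%.
Change = 6.54% − 6.36% = +0.18 pp.

The unemployment rate changed by +0.18 percentage points.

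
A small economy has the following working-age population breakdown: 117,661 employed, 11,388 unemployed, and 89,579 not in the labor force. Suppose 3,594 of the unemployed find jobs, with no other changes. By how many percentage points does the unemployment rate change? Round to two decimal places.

Initially, labor force = 117,661 + 11,388 = 129,049, so u = 11,388/129,049 = 8.82%.
After the change, unemployed falls and employed rises by 3,594; labor force unchanged → E = 121,255, U = 7,794, labor force = 129,049.
New unemployment rate = 7,794 / 129,049 = 6.04%.
Change = 6.04% − 8.82% = −2.78 percentage points.

The unemployment rate changes by −2.78 percentage points.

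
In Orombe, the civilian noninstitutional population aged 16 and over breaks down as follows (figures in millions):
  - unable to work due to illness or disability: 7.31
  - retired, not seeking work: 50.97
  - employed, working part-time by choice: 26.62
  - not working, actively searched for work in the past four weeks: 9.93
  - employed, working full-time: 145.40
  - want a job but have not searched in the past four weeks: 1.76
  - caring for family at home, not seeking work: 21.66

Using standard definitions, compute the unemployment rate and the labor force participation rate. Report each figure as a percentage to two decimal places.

Unemployment rate ≈ 5.46%; labor force participation rate ≈ 69.01%.

Employed = 26.62 + 145.40 = 172.02 million.
Unemployed = 9.93 million.
Labor force = 172.02 + 9.93 = 181.95 million.
Not in labor force = 7.31 + 50.97 + 1.76 + 21.66 = 81.70 million (those not working and not actively searching are outside the labor force — including those who want a job but have given up searching).
Civilian working-age population = 181.95 + 81.70 = 263.65 million.
Unemployment rate = 9.93 / 181.95 = 5.46%.
Labor force participation rate = 181.95 / 263.65 = 69.01%.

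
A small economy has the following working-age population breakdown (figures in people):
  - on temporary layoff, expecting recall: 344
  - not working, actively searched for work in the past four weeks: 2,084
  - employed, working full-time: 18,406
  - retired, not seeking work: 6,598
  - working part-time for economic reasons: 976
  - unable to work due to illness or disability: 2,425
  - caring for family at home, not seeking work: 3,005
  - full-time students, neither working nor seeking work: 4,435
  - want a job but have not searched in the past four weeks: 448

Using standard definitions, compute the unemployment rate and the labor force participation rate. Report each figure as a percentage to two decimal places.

Unemployment rate ≈ 11.13%; labor force participation rate ≈ 56.33%.

Employed = 18,406 + 976 = 19,382 (anyone who worked, including part-time for economic reasons, counts as employed).
Unemployed = 344 + 2,084 = 2,428 (jobless and actively searching, or on temporary layoff).
Labor force = 19,382 + 2,428 = 21,810.
Not in labor force = 6,598 + 2,425 + 3,005 + 4,435 + 448 = 16,911 (those not working and not actively searching are outside the labor force — including those who want a job but have given up searching).
Civilian working-age population = 21,810 + 16,911 = 38,721.
Unemployment rate = 2,428 / 21,810 = 11.13%.
Labor force participation rate = 21,810 / 38,721 = 56.33%.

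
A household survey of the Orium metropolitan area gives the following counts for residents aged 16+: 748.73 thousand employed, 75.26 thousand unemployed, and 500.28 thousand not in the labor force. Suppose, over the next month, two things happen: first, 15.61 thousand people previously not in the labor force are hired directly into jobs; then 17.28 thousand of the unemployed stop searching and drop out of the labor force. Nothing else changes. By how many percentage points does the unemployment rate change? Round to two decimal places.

The unemployment rate changes by −2.08 percentage points.

Initially, labor force = 748.73 + 75.26 = 823.99 thousand, so u = 75.26/823.99 = 9.13%.
After the first change, employed and labor force both rise by 15.61; unemployed unchanged → E = 764.34, U = 75.26, labor force = 839.60 thousand.
After the second change, unemployed and labor force both fall by 17.28 → E = 764.34, U = 57.98, labor force = 822.32 thousand.
New unemployment rate = 57.98 / 822.32 = 7.05%.
Change = 7.05% − 9.13% = −2.08 percentage points.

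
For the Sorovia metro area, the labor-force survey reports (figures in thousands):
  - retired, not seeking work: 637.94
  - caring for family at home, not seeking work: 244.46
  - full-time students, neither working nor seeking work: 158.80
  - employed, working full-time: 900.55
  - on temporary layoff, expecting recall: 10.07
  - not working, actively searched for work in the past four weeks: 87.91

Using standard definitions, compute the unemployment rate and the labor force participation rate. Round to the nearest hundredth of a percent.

Employed = 900.55 thousand.
Unemployed = 10.07 + 87.91 = 97.98 thousand (jobless and actively searching, or on temporary layoff).
Labor force = 900.55 + 97.98 = 998.53 thousand.
Not in labor force = 637.94 + 244.46 + 158.80 = 1,041.20 thousand (those not working and not actively searching are outside the labor force).
Civilian working-age population = 998.53 + 1,041.20 = 2,039.73 thousand.
Unemployment rate = 97.98 / 998.53 = 9.81%.
Labor force participation rate = 998.53 / 2,039.73 = 48.95%.

Unemployment rate ≈ 9.81%; labor force participation rate ≈ 48.95%.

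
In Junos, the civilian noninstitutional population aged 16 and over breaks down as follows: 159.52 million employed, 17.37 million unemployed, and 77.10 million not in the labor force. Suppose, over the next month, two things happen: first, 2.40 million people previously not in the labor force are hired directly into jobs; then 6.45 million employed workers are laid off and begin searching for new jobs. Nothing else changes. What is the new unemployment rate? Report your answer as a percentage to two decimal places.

New unemployment rate ≈ 13.29%.

Initially, labor force = 159.52 + 17.37 = 176.89 million, so u = 17.37/176.89 = 9.82%.
After the first change, employed and labor force both rise by 2.40; unemployed unchanged → E = 161.92, U = 17.37, labor force = 179.29 million.
After the second change, employed falls and unemployed rises by 6.45; labor force unchanged → E = 155.47, U = 23.82, labor force = 179.29 million.
New unemployment rate = 23.82 / 179.29 = 13.29%.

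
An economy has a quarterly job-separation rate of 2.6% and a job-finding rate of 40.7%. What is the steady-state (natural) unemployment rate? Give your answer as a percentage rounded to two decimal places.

At steady state the flows balance: s·E = f·U, so U/(E+U) = s/(s+f).
u* = 2.6 / (2.6 + 40.7) = 2.6 / 43.30 = 6.00%.

Steady-state unemployment rate ≈ 6.00%.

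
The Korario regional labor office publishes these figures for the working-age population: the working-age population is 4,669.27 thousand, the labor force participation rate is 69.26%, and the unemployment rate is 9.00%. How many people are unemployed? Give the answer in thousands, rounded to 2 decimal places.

About 291.05 thousand are unemployed.

Labor force = 0.6926 × 4,669.27 = 3,233.94 thousand.
Unemployed = 0.0900 × 3,233.94 ≈ 291.05 thousand.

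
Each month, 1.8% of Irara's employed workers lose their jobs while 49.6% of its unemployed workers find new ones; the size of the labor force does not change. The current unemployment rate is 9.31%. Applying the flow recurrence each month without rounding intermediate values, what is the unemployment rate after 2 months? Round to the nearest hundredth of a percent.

With a fixed labor force, u_{t+1} = u_t + s·(1−u_t) − f·u_t = u_t·(1−s−f) + s.
Here 1−s−f = 0.486 and s = 0.018.
u_1 = 0.093100 × 0.486 + 0.018 = 0.063247.
u_2 = 0.063247 × 0.486 + 0.018 = 0.048738.

Unemployment rate after two months ≈ 4.87%.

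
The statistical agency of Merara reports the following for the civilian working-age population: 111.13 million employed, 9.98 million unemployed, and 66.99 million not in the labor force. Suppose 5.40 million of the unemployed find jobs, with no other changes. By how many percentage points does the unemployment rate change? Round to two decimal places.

Initially, labor force = 111.13 + 9.98 = 121.11 million, so u = 9.98/121.11 = 8.24%.
After the change, unemployed falls and employed rises by 5.40; labor force unchanged → E = 116.53, U = 4.58, labor force = 121.11 million.
New unemployment rate = 4.58 / 121.11 = 3.78%.
Change = 3.78% − 8.24% = −4.46 percentage points.

The unemployment rate changes by −4.46 percentage points.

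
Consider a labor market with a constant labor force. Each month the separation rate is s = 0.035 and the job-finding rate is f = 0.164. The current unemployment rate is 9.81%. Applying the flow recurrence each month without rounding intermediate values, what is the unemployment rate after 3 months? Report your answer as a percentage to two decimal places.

Unemployment rate after three months ≈ 13.59%.

With a fixed labor force, u_{t+1} = u_t + s·(1−u_t) − f·u_t = u_t·(1−s−f) + s.
Here 1−s−f = 0.801 and s = 0.035.
u_1 = 0.098100 × 0.801 + 0.035 = 0.113578.
u_2 = 0.113578 × 0.801 + 0.035 = 0.125976.
u_3 = 0.125976 × 0.801 + 0.035 = 0.135907.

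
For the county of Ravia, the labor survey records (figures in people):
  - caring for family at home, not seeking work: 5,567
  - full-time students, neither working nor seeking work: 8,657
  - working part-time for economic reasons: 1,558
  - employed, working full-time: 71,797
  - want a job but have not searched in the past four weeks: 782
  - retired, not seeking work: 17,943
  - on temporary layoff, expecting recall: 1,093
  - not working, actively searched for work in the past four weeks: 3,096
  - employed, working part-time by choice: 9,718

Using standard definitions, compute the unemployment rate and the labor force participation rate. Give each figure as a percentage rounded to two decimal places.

Employed = 1,558 + 71,797 + 9,718 = 83,073 (anyone who worked, including part-time for economic reasons, counts as employed).
Unemployed = 1,093 + 3,096 = 4,189 (jobless and actively searching, or on temporary layoff).
Labor force = 83,073 + 4,189 = 87,262.
Not in labor force = 5,567 + 8,657 + 782 + 17,943 = 32,949 (those not working and not actively searching are outside the labor force — including those who want a job but have given up searching).
Civilian working-age population = 87,262 + 32,949 = 120,211.
Unemployment rate = 4,189 / 87,262 = 4.80%.
Labor force participation rate = 87,262 / 120,211 = 72.59%.

Unemployment rate ≈ 4.80%; labor force participation rate ≈ 72.59%.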